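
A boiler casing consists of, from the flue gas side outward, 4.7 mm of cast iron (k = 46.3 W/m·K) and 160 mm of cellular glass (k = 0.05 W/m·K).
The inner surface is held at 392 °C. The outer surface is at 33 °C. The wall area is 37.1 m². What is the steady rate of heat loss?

Thermal resistances in series:
R_cast iron = L/(kA) = 0.0047/(46.3×37.1) = 2.736×10^-6 K/W
R_cellular glass = L/(kA) = 0.16/(0.05×37.1) = 0.08625 K/W
R_total = 0.08626 K/W
Q = ΔT / R_total = 359 / 0.08626

Q ≈ 4160 W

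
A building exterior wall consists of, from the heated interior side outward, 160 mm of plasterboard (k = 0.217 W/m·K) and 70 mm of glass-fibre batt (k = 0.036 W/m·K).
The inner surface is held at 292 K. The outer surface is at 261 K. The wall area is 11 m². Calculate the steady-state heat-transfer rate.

Using the resistance-network approach (series):
R_plasterboard = L/(kA) = 0.16/(0.217×11) = 0.06703 K/W
R_glass-fibre batt = L/(kA) = 0.07/(0.036×11) = 0.1768 K/W
R_total = 0.2438 K/W
Q = ΔT / R_total = 31 / 0.2438

Q ≈ 127 W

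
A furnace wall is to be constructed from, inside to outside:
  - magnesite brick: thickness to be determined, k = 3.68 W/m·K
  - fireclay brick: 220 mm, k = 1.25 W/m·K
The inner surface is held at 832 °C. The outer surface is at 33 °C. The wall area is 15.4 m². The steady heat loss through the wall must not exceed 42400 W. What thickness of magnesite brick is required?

Model the wall as resistances in series:
R_fireclay brick = L/(kA) = 0.22/(1.25×15.4) = 0.01143 K/W
Sum of the known resistances R_other = 0.01143 K/W
Required total resistance R_tot = ΔT/Q_allow = 799/42400 = 0.01884 K/W
R_magnesite brick = R_tot − R_other = 0.007416 K/W
L = R·k·A = 0.007416×3.68×15.4

L ≈ 420 mm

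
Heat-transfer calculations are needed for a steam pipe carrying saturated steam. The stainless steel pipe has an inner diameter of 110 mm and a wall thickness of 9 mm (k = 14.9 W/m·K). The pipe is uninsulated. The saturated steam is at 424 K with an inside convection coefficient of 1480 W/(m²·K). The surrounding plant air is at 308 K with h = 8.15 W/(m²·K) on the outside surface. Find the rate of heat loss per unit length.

Per-layer cylindrical resistances, series-summed:
R_inner film = 1/(h_i·2πr₁L) = 1/(1480×2π×0.055×1) = 0.001955 K/W
R_stainless steel pipe wall = ln(64/55)/(2π×14.9×1) = 0.001619 K/W
R_outer film = 1/(h_o·2πr_oL) = 1/(8.15×2π×0.064×1) = 0.3051 K/W
R_total = 0.3087 K/W
Q = ΔT/R_total = 116/0.3087

q′ ≈ 376 W/m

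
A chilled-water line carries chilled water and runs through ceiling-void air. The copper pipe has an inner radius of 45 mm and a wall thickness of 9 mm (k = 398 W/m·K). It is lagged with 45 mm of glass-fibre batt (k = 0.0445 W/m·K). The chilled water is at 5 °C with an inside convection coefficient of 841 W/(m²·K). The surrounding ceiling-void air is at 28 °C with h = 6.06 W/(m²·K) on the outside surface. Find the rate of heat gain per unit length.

q′ ≈ 9.44 W/m

Treating each annulus and film as a series resistance:
R_inner film = 1/(h_i·2πr₁L) = 1/(841×2π×0.045×1) = 0.004205 K/W
R_copper pipe wall = ln(54/45)/(2π×398×1) = 7.291×10^-5 K/W
R_glass-fibre batt = ln(99/54)/(2π×0.0445×1) = 2.168 K/W
R_outer film = 1/(h_o·2πr_oL) = 1/(6.06×2π×0.099×1) = 0.2653 K/W
R_total = 2.437 K/W
Q = ΔT/R_total = 23/2.437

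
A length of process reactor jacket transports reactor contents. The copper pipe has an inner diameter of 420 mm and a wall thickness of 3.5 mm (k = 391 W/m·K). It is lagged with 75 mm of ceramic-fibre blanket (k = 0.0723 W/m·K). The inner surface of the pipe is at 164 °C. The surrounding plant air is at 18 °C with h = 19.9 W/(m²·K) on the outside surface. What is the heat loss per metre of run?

Cylindrical conduction, so R = ln(r₂/r₁)/(2πkL) per layer, in series:
R_copper pipe wall = ln(213.5/210)/(2π×391×1) = 6.728×10^-6 K/W
R_ceramic-fibre blanket = ln(288.5/213.5)/(2π×0.0723×1) = 0.6627 K/W
R_outer film = 1/(h_o·2πr_oL) = 1/(19.9×2π×0.2885×1) = 0.02772 K/W
R_total = 0.6905 K/W
Q = ΔT/R_total = 146/0.6905

q′ ≈ 211 W/m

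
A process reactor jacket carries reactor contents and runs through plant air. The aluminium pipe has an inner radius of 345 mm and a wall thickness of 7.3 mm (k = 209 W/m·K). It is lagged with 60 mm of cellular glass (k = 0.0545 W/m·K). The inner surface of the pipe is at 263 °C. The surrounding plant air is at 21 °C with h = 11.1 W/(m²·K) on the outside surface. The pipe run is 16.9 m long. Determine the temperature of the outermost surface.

T ≈ 38 °C

Radial resistances (cylindrical: R_cond = ln(r_o/r_i)/(2πkL), R_conv = 1/(h·2πrL)):
R_aluminium pipe wall = ln(352.3/345)/(2π×209×16.9) = 9.435×10^-7 K/W
R_cellular glass = ln(412.3/352.3)/(2π×0.0545×16.9) = 0.02718 K/W
R_outer film = 1/(h_o·2πr_oL) = 1/(11.1×2π×0.4123×16.9) = 0.002058 K/W
R_total = 0.02923 K/W
Q = ΔT/R_total = 242/0.02923
Q = 8280 W
T_interface = T_inner − Q·ΣR(inner→interface) = 263 − 8280×0.02718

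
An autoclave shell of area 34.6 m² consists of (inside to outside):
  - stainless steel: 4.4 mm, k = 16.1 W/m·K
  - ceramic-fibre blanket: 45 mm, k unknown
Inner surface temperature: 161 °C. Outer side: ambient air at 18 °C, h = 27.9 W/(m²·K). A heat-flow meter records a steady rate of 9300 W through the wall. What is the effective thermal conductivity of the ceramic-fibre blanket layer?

k ≈ 0.0907 W/(m·K)

Model the wall as resistances in series:
R_stainless steel = L/(kA) = 0.0044/(16.1×34.6) = 7.899×10^-6 K/W
R_outer film = 1/(h_o·A) = 1/(27.9×34.6) = 0.001036 K/W
Sum of known resistances R_other = 0.001044 K/W
Total R = ΔT/Q = 143/9300 = 0.01538 K/W
R_ceramic-fibre blanket = R_total − R_other = 0.01433 K/W
k = L/(R·A) = 0.045/(0.01433×34.6)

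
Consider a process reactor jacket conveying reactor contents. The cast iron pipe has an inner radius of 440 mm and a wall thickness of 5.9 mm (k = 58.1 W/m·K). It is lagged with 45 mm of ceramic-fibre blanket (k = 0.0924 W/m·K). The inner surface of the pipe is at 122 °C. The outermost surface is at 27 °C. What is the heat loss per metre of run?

q′ ≈ 574 W/m

Treating each annulus and film as a series resistance:
R_cast iron pipe wall = ln(445.9/440)/(2π×58.1×1) = 3.649×10^-5 K/W
R_ceramic-fibre blanket = ln(490.9/445.9)/(2π×0.0924×1) = 0.1656 K/W
R_total = 0.1656 K/W
Q = ΔT/R_total = 95/0.1656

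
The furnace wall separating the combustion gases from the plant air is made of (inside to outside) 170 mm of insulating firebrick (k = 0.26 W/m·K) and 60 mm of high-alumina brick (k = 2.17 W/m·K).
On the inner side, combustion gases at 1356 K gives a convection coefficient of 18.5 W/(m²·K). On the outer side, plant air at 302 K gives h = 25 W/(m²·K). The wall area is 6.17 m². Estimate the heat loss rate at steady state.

Using the resistance-network approach (series):
R_inner film = 1/(h_i·A) = 1/(18.5×6.17) = 0.008761 K/W
R_insulating firebrick = L/(kA) = 0.17/(0.26×6.17) = 0.106 K/W
R_high-alumina brick = L/(kA) = 0.06/(2.17×6.17) = 0.004481 K/W
R_outer film = 1/(h_o·A) = 1/(25×6.17) = 0.006483 K/W
R_total = 0.1257 K/W
Q = ΔT / R_total = 1054 / 0.1257

Q ≈ 8390 W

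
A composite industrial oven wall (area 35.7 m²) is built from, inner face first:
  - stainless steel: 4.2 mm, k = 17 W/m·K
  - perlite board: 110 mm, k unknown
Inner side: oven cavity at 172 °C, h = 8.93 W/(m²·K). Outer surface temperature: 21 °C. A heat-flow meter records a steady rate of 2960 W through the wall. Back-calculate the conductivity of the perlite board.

Treating each layer as a thermal resistance in series:
R_inner film = 1/(h_i·A) = 1/(8.93×35.7) = 0.003137 K/W
R_stainless steel = L/(kA) = 0.0042/(17×35.7) = 6.92×10^-6 K/W
Sum of known resistances R_other = 0.003144 K/W
Total R = ΔT/Q = 151/2960 = 0.05101 K/W
R_perlite board = R_total − R_other = 0.04787 K/W
k = L/(R·A) = 0.11/(0.04787×35.7)

k ≈ 0.0644 W/(m·K)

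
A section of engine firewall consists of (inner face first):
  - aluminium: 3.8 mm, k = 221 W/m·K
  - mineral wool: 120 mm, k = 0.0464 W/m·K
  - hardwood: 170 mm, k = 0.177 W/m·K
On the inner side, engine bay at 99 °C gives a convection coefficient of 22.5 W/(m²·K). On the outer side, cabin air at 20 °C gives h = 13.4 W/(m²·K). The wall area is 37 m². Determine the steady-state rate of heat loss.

Thermal resistances in series:
R_inner film = 1/(h_i·A) = 1/(22.5×37) = 0.001201 K/W
R_aluminium = L/(kA) = 0.0038/(221×37) = 4.647×10^-7 K/W
R_mineral wool = L/(kA) = 0.12/(0.0464×37) = 0.0699 K/W
R_hardwood = L/(kA) = 0.17/(0.177×37) = 0.02596 K/W
R_outer film = 1/(h_o·A) = 1/(13.4×37) = 0.002017 K/W
R_total = 0.09907 K/W
Q = ΔT / R_total = 79 / 0.09907

Q ≈ 797 W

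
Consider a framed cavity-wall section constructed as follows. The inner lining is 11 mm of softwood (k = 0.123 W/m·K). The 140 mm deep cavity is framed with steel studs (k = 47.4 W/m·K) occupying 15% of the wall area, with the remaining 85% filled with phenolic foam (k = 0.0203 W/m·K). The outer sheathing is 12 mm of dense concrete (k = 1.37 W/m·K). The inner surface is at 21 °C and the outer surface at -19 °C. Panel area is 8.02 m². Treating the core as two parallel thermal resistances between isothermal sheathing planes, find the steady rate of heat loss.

Sheathing layers in series; stud and cavity paths in parallel between them.
R_inner = 0.011/(0.123×8.02) = 0.01115 K/W
R_stud  = 0.14/(47.4×0.15×8.02) = 0.002455 K/W
R_cav   = 0.14/(0.0203×0.85×8.02) = 1.012 K/W
1/R_core = 1/R_stud + 1/R_cav → R_core = 0.002449 K/W
R_outer = 0.012/(1.37×8.02) = 0.001092 K/W
R_total = 0.01469 K/W
Q = ΔT/R_total = 40/0.01469

Q ≈ 2720 W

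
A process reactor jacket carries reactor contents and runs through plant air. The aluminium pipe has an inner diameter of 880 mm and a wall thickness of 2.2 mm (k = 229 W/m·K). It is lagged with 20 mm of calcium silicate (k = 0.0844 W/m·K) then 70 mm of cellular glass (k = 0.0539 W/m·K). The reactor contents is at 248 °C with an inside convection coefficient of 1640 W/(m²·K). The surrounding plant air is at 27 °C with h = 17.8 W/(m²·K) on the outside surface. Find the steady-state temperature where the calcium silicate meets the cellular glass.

T ≈ 212 °C

Per-layer cylindrical resistances, series-summed:
R_inner film = 1/(h_i·2πr₁L) = 1/(1640×2π×0.44×1) = 2.206×10^-4 K/W
R_aluminium pipe wall = ln(442.2/440)/(2π×229×1) = 3.466×10^-6 K/W
R_calcium silicate = ln(462.2/442.2)/(2π×0.0844×1) = 0.08342 K/W
R_cellular glass = ln(532.2/462.2)/(2π×0.0539×1) = 0.4164 K/W
R_outer film = 1/(h_o·2πr_oL) = 1/(17.8×2π×0.5322×1) = 0.0168 K/W
R_total = 0.5168 K/W
Q = ΔT/R_total = 221/0.5168
Q = 428 W/m
T_interface = T_inner − Q·ΣR(inner→interface) = 248 − 428×0.08364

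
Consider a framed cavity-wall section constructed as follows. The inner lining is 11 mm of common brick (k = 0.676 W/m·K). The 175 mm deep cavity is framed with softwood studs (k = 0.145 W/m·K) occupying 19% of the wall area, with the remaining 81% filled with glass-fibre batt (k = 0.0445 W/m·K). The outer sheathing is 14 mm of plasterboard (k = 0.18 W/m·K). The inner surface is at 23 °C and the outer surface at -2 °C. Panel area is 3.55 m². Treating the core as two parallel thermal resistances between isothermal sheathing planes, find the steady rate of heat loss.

Q ≈ 31.2 W

Sheathing layers in series; stud and cavity paths in parallel between them.
R_inner = 0.011/(0.676×3.55) = 0.004584 K/W
R_stud  = 0.175/(0.145×0.19×3.55) = 1.789 K/W
R_cav   = 0.175/(0.0445×0.81×3.55) = 1.368 K/W
1/R_core = 1/R_stud + 1/R_cav → R_core = 0.7752 K/W
R_outer = 0.014/(0.18×3.55) = 0.02191 K/W
R_total = 0.8016 K/W
Q = ΔT/R_total = 25/0.8016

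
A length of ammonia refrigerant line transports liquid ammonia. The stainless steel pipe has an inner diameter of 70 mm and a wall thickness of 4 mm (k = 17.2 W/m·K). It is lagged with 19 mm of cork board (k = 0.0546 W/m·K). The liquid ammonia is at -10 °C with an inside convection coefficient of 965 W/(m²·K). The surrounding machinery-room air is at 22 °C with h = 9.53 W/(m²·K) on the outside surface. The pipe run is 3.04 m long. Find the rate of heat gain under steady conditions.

Q ≈ 67.1 W

Radial resistances (cylindrical: R_cond = ln(r_o/r_i)/(2πkL), R_conv = 1/(h·2πrL)):
R_inner film = 1/(h_i·2πr₁L) = 1/(965×2π×0.035×3.04) = 0.00155 K/W
R_stainless steel pipe wall = ln(39/35)/(2π×17.2×3.04) = 3.294×10^-4 K/W
R_cork board = ln(58/39)/(2π×0.0546×3.04) = 0.3806 K/W
R_outer film = 1/(h_o·2πr_oL) = 1/(9.53×2π×0.058×3.04) = 0.09472 K/W
R_total = 0.4771 K/W
Q = ΔT/R_total = 32/0.4771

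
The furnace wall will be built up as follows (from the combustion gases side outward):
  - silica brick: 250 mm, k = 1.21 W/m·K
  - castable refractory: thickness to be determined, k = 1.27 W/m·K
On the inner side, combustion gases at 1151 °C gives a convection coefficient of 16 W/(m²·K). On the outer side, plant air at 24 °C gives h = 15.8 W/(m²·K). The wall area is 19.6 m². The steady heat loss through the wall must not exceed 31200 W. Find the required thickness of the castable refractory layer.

L ≈ 477 mm

Thermal resistances in series:
R_inner film = 1/(h_i·A) = 1/(16×19.6) = 0.003189 K/W
R_silica brick = L/(kA) = 0.25/(1.21×19.6) = 0.01054 K/W
R_outer film = 1/(h_o·A) = 1/(15.8×19.6) = 0.003229 K/W
Sum of the known resistances R_other = 0.01696 K/W
Required total resistance R_tot = ΔT/Q_allow = 1127/31200 = 0.03612 K/W
R_castable refractory = R_tot − R_other = 0.01916 K/W
L = R·k·A = 0.01916×1.27×19.6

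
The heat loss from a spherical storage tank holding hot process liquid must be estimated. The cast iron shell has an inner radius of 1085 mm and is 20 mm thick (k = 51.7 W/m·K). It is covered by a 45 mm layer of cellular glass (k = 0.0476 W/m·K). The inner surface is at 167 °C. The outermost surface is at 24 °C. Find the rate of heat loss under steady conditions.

Radial (spherical) resistances in series:
R_cast iron shell = (1/1.085 − 1/1.105)/(4π×51.7) = 2.568×10^-5 K/W
R_cellular glass = (1/1.105 − 1/1.15)/(4π×0.0476) = 0.0592 K/W
R_total = 0.05923 K/W
Q = ΔT/R_total = 143/0.05923

Q ≈ 2410 W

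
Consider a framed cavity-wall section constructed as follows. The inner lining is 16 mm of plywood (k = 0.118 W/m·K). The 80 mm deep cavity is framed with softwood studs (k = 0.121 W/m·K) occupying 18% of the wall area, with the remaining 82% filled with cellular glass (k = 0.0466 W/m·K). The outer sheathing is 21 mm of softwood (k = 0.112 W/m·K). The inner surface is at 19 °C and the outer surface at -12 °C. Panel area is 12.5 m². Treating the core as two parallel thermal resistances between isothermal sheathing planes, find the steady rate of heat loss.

Sheathing layers in series; stud and cavity paths in parallel between them.
R_inner = 0.016/(0.118×12.5) = 0.01085 K/W
R_stud  = 0.08/(0.121×0.18×12.5) = 0.2938 K/W
R_cav   = 0.08/(0.0466×0.82×12.5) = 0.1675 K/W
1/R_core = 1/R_stud + 1/R_cav → R_core = 0.1067 K/W
R_outer = 0.021/(0.112×12.5) = 0.015 K/W
R_total = 0.1325 K/W
Q = ΔT/R_total = 31/0.1325

Q ≈ 234 W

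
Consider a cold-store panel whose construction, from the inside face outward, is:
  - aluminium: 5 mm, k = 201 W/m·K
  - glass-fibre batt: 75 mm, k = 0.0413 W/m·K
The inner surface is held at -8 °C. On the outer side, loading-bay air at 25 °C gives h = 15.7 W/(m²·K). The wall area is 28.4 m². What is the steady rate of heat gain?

Q ≈ 499 W

Series thermal resistances:
R_aluminium = L/(kA) = 0.005/(201×28.4) = 8.759×10^-7 K/W
R_glass-fibre batt = L/(kA) = 0.075/(0.0413×28.4) = 0.06394 K/W
R_outer film = 1/(h_o·A) = 1/(15.7×28.4) = 0.002243 K/W
R_total = 0.06619 K/W
Q = ΔT / R_total = 33 / 0.06619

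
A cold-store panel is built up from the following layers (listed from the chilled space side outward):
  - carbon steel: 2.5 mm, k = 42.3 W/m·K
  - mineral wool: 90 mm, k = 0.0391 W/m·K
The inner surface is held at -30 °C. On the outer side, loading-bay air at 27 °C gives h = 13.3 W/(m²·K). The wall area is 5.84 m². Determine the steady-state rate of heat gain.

Q ≈ 140 W

Series thermal resistances:
R_carbon steel = L/(kA) = 0.0025/(42.3×5.84) = 1.012×10^-5 K/W
R_mineral wool = L/(kA) = 0.09/(0.0391×5.84) = 0.3941 K/W
R_outer film = 1/(h_o·A) = 1/(13.3×5.84) = 0.01287 K/W
R_total = 0.407 K/W
Q = ΔT / R_total = 57 / 0.407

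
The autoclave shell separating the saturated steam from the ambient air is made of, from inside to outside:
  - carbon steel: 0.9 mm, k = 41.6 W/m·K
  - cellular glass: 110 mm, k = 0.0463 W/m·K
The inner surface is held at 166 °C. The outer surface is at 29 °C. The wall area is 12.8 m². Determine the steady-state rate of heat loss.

Thermal resistances in series:
R_carbon steel = L/(kA) = 0.0009/(41.6×12.8) = 1.69×10^-6 K/W
R_cellular glass = L/(kA) = 0.11/(0.0463×12.8) = 0.1856 K/W
R_total = 0.1856 K/W
Q = ΔT / R_total = 137 / 0.1856

Q ≈ 738 W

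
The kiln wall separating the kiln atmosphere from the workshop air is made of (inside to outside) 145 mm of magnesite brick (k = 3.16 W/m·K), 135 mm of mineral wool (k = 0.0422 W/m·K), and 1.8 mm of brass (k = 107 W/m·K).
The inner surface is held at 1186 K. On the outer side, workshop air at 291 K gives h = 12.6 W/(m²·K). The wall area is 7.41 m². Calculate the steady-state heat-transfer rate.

Q ≈ 1990 W

Model the wall as resistances in series:
R_magnesite brick = L/(kA) = 0.145/(3.16×7.41) = 0.006192 K/W
R_mineral wool = L/(kA) = 0.135/(0.0422×7.41) = 0.4317 K/W
R_brass = L/(kA) = 0.0018/(107×7.41) = 2.27×10^-6 K/W
R_outer film = 1/(h_o·A) = 1/(12.6×7.41) = 0.01071 K/W
R_total = 0.4486 K/W
Q = ΔT / R_total = 895 / 0.4486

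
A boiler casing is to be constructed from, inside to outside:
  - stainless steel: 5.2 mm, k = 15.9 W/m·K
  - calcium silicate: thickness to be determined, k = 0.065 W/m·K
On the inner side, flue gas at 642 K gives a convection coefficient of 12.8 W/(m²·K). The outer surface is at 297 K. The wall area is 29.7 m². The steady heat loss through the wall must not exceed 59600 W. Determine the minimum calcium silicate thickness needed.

L ≈ 6.08 mm

Treating each layer as a thermal resistance in series:
R_inner film = 1/(h_i·A) = 1/(12.8×29.7) = 0.00263 K/W
R_stainless steel = L/(kA) = 0.0052/(15.9×29.7) = 1.101×10^-5 K/W
Sum of the known resistances R_other = 0.002641 K/W
Required total resistance R_tot = ΔT/Q_allow = 345/59600 = 0.005789 K/W
R_calcium silicate = R_tot − R_other = 0.003147 K/W
L = R·k·A = 0.003147×0.065×29.7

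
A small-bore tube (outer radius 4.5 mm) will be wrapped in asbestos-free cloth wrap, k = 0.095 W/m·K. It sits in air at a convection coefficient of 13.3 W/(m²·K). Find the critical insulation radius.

r_cr ≈ 7.14 mm

For a cylinder r_cr = k/h = 0.095/13.3
r_cr = 7.14 mm; since the bare radius (4.5 mm) is below r_cr, adding a thin layer of insulation will *increase* heat loss.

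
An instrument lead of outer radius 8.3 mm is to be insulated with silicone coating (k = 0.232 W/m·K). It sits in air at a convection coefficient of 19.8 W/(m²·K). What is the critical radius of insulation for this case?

r_cr ≈ 11.7 mm

For a cylinder r_cr = k/h = 0.232/19.8
r_cr = 11.7 mm; since the bare radius (8.3 mm) is below r_cr, adding a thin layer of insulation will *increase* heat loss.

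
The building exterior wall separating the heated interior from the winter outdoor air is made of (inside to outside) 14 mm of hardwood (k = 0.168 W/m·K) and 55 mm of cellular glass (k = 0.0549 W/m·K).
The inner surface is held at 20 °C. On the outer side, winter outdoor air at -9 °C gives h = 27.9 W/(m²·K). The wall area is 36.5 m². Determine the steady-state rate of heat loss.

Treating each layer as a thermal resistance in series:
R_hardwood = L/(kA) = 0.014/(0.168×36.5) = 0.002283 K/W
R_cellular glass = L/(kA) = 0.055/(0.0549×36.5) = 0.02745 K/W
R_outer film = 1/(h_o·A) = 1/(27.9×36.5) = 9.82×10^-4 K/W
R_total = 0.03071 K/W
Q = ΔT / R_total = 29 / 0.03071

Q ≈ 944 W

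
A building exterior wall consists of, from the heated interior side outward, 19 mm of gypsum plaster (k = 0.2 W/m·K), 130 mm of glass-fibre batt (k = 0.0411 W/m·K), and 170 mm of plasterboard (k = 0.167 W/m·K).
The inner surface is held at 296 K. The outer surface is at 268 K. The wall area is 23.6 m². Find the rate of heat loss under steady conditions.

Using the resistance-network approach (series):
R_gypsum plaster = L/(kA) = 0.019/(0.2×23.6) = 0.004025 K/W
R_glass-fibre batt = L/(kA) = 0.13/(0.0411×23.6) = 0.134 K/W
R_plasterboard = L/(kA) = 0.17/(0.167×23.6) = 0.04313 K/W
R_total = 0.1812 K/W
Q = ΔT / R_total = 28 / 0.1812

Q ≈ 155 W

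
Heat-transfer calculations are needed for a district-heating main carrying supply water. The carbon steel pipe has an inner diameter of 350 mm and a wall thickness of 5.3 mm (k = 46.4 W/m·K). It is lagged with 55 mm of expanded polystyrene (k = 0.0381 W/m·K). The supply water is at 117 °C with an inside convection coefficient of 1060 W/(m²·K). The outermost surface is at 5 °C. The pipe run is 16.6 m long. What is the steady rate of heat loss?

Q ≈ 1670 W

Radial resistances (cylindrical: R_cond = ln(r_o/r_i)/(2πkL), R_conv = 1/(h·2πrL)):
R_inner film = 1/(h_i·2πr₁L) = 1/(1060×2π×0.175×16.6) = 5.169×10^-5 K/W
R_carbon steel pipe wall = ln(180.3/175)/(2π×46.4×16.6) = 6.165×10^-6 K/W
R_expanded polystyrene = ln(235.3/180.3)/(2π×0.0381×16.6) = 0.067 K/W
R_total = 0.06706 K/W
Q = ΔT/R_total = 112/0.06706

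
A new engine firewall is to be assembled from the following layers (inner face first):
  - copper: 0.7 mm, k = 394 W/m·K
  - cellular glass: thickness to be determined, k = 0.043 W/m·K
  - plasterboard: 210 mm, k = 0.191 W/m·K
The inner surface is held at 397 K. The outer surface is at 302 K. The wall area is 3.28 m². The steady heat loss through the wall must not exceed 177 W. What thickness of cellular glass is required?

L ≈ 28.4 mm

Model the wall as resistances in series:
R_copper = L/(kA) = 0.0007/(394×3.28) = 5.417×10^-7 K/W
R_plasterboard = L/(kA) = 0.21/(0.191×3.28) = 0.3352 K/W
Sum of the known resistances R_other = 0.3352 K/W
Required total resistance R_tot = ΔT/Q_allow = 95/177 = 0.5367 K/W
R_cellular glass = R_tot − R_other = 0.2015 K/W
L = R·k·A = 0.2015×0.043×3.28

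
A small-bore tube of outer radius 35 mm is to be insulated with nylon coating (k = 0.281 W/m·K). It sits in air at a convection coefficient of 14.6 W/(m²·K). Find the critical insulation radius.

r_cr ≈ 19.2 mm

For a cylinder r_cr = k/h = 0.281/14.6
r_cr = 19.2 mm; since the bare radius (35 mm) is above r_cr, any added insulation will reduce heat loss.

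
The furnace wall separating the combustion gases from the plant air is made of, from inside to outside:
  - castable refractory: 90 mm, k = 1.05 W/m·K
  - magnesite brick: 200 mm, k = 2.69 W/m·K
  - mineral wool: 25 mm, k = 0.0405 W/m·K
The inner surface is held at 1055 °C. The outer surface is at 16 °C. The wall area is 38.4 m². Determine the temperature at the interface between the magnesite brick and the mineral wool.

T ≈ 841 °C

Treating each layer as a thermal resistance in series:
R_castable refractory = L/(kA) = 0.09/(1.05×38.4) = 0.002232 K/W
R_magnesite brick = L/(kA) = 0.2/(2.69×38.4) = 0.001936 K/W
R_mineral wool = L/(kA) = 0.025/(0.0405×38.4) = 0.01608 K/W
R_total = 0.02024 K/W;  Q = ΔT/R_total = 1039/0.02024 = 51330 W
T_interface = T_inner − Q·ΣR(inner→interface) = 1055 − 51300×0.004168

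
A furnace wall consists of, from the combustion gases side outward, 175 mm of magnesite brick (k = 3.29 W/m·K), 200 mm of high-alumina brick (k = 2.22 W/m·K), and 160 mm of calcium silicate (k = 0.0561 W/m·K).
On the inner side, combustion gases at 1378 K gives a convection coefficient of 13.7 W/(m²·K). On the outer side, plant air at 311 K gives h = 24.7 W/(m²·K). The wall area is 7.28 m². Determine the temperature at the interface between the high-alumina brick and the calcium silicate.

T ≈ 1300 K

Thermal resistances in series:
R_inner film = 1/(h_i·A) = 1/(13.7×7.28) = 0.01003 K/W
R_magnesite brick = L/(kA) = 0.175/(3.29×7.28) = 0.007307 K/W
R_high-alumina brick = L/(kA) = 0.2/(2.22×7.28) = 0.01238 K/W
R_calcium silicate = L/(kA) = 0.16/(0.0561×7.28) = 0.3918 K/W
R_outer film = 1/(h_o·A) = 1/(24.7×7.28) = 0.005561 K/W
R_total = 0.427 K/W;  Q = ΔT/R_total = 1067/0.427 = 2499 W
T_interface = T_inner − Q·ΣR(inner→interface) = 1378 − 2500×0.02971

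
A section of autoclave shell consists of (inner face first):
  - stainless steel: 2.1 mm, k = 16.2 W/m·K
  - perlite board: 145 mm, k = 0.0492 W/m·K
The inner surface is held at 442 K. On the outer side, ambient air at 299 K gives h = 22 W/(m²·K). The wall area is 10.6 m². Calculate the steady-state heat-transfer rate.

Series thermal resistances:
R_stainless steel = L/(kA) = 0.0021/(16.2×10.6) = 1.223×10^-5 K/W
R_perlite board = L/(kA) = 0.145/(0.0492×10.6) = 0.278 K/W
R_outer film = 1/(h_o·A) = 1/(22×10.6) = 0.004288 K/W
R_total = 0.2823 K/W
Q = ΔT / R_total = 143 / 0.2823

Q ≈ 506 W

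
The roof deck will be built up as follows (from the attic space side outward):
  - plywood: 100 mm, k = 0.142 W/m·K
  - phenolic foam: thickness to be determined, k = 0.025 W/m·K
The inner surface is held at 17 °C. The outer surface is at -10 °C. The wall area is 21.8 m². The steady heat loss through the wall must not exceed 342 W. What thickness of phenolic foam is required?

Series thermal resistances:
R_plywood = L/(kA) = 0.1/(0.142×21.8) = 0.0323 K/W
Sum of the known resistances R_other = 0.0323 K/W
Required total resistance R_tot = ΔT/Q_allow = 27/342 = 0.07895 K/W
R_phenolic foam = R_tot − R_other = 0.04664 K/W
L = R·k·A = 0.04664×0.025×21.8

L ≈ 25.4 mm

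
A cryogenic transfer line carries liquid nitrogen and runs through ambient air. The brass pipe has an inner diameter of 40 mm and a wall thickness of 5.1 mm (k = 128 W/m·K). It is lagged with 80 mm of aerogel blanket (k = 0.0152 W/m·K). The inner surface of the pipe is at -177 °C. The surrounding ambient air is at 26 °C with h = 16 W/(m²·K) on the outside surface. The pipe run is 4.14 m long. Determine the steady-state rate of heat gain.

Q ≈ 55.7 W

Treating each annulus and film as a series resistance:
R_brass pipe wall = ln(25.1/20)/(2π×128×4.14) = 6.822×10^-5 K/W
R_aerogel blanket = ln(105.1/25.1)/(2π×0.0152×4.14) = 3.622 K/W
R_outer film = 1/(h_o·2πr_oL) = 1/(16×2π×0.1051×4.14) = 0.02286 K/W
R_total = 3.645 K/W
Q = ΔT/R_total = 203/3.645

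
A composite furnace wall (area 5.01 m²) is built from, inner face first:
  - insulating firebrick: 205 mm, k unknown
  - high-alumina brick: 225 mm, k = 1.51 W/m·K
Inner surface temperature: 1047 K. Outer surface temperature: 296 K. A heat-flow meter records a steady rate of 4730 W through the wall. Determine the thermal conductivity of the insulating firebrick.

k ≈ 0.317 W/(m·K)

Series thermal resistances:
R_high-alumina brick = L/(kA) = 0.225/(1.51×5.01) = 0.02974 K/W
Sum of known resistances R_other = 0.02974 K/W
Total R = ΔT/Q = 751/4730 = 0.1588 K/W
R_insulating firebrick = R_total − R_other = 0.129 K/W
k = L/(R·A) = 0.205/(0.129×5.01)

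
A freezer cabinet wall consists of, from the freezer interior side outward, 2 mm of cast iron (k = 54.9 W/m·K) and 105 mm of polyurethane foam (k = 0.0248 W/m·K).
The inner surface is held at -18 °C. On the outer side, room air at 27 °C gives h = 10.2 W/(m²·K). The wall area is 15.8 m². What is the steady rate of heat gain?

Q ≈ 164 W

Model the wall as resistances in series:
R_cast iron = L/(kA) = 0.002/(54.9×15.8) = 2.306×10^-6 K/W
R_polyurethane foam = L/(kA) = 0.105/(0.0248×15.8) = 0.268 K/W
R_outer film = 1/(h_o·A) = 1/(10.2×15.8) = 0.006205 K/W
R_total = 0.2742 K/W
Q = ΔT / R_total = 45 / 0.2742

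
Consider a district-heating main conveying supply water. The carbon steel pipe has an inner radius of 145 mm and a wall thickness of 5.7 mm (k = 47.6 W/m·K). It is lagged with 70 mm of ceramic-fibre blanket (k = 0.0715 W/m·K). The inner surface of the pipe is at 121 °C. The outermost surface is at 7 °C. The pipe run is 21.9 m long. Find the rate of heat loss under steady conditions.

Radial resistances (cylindrical: R_cond = ln(r_o/r_i)/(2πkL), R_conv = 1/(h·2πrL)):
R_carbon steel pipe wall = ln(150.7/145)/(2π×47.6×21.9) = 5.887×10^-6 K/W
R_ceramic-fibre blanket = ln(220.7/150.7)/(2π×0.0715×21.9) = 0.03878 K/W
R_total = 0.03878 K/W
Q = ΔT/R_total = 114/0.03878

Q ≈ 2940 W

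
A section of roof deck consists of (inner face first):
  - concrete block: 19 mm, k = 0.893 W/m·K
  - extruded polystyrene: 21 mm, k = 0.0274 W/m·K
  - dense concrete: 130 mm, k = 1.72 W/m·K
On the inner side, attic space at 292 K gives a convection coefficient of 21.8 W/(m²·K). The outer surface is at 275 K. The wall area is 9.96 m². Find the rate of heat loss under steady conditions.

Model the wall as resistances in series:
R_inner film = 1/(h_i·A) = 1/(21.8×9.96) = 0.004606 K/W
R_concrete block = L/(kA) = 0.019/(0.893×9.96) = 0.002136 K/W
R_extruded polystyrene = L/(kA) = 0.021/(0.0274×9.96) = 0.07695 K/W
R_dense concrete = L/(kA) = 0.13/(1.72×9.96) = 0.007588 K/W
R_total = 0.09128 K/W
Q = ΔT / R_total = 17 / 0.09128

Q ≈ 186 W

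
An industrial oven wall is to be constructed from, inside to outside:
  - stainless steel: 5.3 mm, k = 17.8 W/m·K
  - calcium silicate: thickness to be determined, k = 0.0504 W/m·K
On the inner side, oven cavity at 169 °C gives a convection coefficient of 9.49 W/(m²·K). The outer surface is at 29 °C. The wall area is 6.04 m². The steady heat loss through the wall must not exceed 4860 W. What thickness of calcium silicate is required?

L ≈ 3.44 mm

Model the wall as resistances in series:
R_inner film = 1/(h_i·A) = 1/(9.49×6.04) = 0.01745 K/W
R_stainless steel = L/(kA) = 0.0053/(17.8×6.04) = 4.93×10^-5 K/W
Sum of the known resistances R_other = 0.0175 K/W
Required total resistance R_tot = ΔT/Q_allow = 140/4860 = 0.02881 K/W
R_calcium silicate = R_tot − R_other = 0.01131 K/W
L = R·k·A = 0.01131×0.0504×6.04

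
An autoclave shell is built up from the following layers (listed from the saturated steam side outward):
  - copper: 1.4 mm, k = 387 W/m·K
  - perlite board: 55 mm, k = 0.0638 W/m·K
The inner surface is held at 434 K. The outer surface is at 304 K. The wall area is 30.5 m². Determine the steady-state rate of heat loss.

Q ≈ 4600 W

Thermal resistances in series:
R_copper = L/(kA) = 0.0014/(387×30.5) = 1.186×10^-7 K/W
R_perlite board = L/(kA) = 0.055/(0.0638×30.5) = 0.02826 K/W
R_total = 0.02826 K/W
Q = ΔT / R_total = 130 / 0.02826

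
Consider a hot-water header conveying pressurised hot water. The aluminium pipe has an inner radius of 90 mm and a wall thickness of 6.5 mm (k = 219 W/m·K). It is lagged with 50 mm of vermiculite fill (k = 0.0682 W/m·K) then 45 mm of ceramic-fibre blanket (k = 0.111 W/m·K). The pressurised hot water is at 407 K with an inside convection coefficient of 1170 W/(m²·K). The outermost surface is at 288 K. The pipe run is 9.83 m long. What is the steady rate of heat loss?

Q ≈ 860 W

Radial resistances (cylindrical: R_cond = ln(r_o/r_i)/(2πkL), R_conv = 1/(h·2πrL)):
R_inner film = 1/(h_i·2πr₁L) = 1/(1170×2π×0.09×9.83) = 1.538×10^-4 K/W
R_aluminium pipe wall = ln(96.5/90)/(2π×219×9.83) = 5.155×10^-6 K/W
R_vermiculite fill = ln(146.5/96.5)/(2π×0.0682×9.83) = 0.09911 K/W
R_ceramic-fibre blanket = ln(191.5/146.5)/(2π×0.111×9.83) = 0.03907 K/W
R_total = 0.1383 K/W
Q = ΔT/R_total = 119/0.1383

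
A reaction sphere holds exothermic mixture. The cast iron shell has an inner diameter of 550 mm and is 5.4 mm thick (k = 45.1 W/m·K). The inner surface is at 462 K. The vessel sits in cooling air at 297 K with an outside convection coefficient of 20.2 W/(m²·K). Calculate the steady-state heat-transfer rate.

Each spherical layer contributes R = (1/r_i − 1/r_o)/(4πk):
R_cast iron shell = (1/0.275 − 1/0.2804)/(4π×45.1) = 1.236×10^-4 K/W
R_outer film = 1/(h·4πr_o²) = 1/(20.2×4π×0.2804²) = 0.05011 K/W
R_total = 0.05023 K/W
Q = ΔT/R_total = 165/0.05023

Q ≈ 3280 W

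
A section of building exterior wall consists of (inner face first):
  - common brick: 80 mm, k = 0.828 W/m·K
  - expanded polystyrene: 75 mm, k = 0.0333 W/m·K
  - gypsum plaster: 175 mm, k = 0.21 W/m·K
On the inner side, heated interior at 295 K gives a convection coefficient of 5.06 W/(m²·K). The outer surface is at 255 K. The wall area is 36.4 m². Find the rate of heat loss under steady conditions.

Treating each layer as a thermal resistance in series:
R_inner film = 1/(h_i·A) = 1/(5.06×36.4) = 0.005429 K/W
R_common brick = L/(kA) = 0.08/(0.828×36.4) = 0.002654 K/W
R_expanded polystyrene = L/(kA) = 0.075/(0.0333×36.4) = 0.06188 K/W
R_gypsum plaster = L/(kA) = 0.175/(0.21×36.4) = 0.02289 K/W
R_total = 0.09285 K/W
Q = ΔT / R_total = 40 / 0.09285

Q ≈ 431 W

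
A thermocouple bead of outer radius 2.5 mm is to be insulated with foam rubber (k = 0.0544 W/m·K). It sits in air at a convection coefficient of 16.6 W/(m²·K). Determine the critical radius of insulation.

For a sphere r_cr = 2k/h = 2×0.0544/16.6
r_cr = 6.55 mm; since the bare radius (2.5 mm) is below r_cr, adding a thin layer of insulation will *increase* heat loss.

r_cr ≈ 6.55 mm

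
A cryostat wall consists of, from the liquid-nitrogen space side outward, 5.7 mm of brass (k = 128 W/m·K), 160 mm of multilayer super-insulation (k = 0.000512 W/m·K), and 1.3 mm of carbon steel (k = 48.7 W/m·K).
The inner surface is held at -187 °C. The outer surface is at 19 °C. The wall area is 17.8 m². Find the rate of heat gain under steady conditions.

Q ≈ 11.7 W

Treating each layer as a thermal resistance in series:
R_brass = L/(kA) = 0.0057/(128×17.8) = 2.502×10^-6 K/W
R_multilayer super-insulation = L/(kA) = 0.16/(0.000512×17.8) = 17.56 K/W
R_carbon steel = L/(kA) = 0.0013/(48.7×17.8) = 1.5×10^-6 K/W
R_total = 17.56 K/W
Q = ΔT / R_total = 206 / 17.56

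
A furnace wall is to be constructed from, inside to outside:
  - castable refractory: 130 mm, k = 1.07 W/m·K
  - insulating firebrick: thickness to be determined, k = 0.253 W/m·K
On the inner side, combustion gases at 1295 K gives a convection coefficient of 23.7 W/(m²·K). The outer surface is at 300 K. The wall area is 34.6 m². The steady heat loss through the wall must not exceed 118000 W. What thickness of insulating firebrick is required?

L ≈ 32.4 mm

Model the wall as resistances in series:
R_inner film = 1/(h_i·A) = 1/(23.7×34.6) = 0.001219 K/W
R_castable refractory = L/(kA) = 0.13/(1.07×34.6) = 0.003511 K/W
Sum of the known resistances R_other = 0.004731 K/W
Required total resistance R_tot = ΔT/Q_allow = 995/118000 = 0.008432 K/W
R_insulating firebrick = R_tot − R_other = 0.003701 K/W
L = R·k·A = 0.003701×0.253×34.6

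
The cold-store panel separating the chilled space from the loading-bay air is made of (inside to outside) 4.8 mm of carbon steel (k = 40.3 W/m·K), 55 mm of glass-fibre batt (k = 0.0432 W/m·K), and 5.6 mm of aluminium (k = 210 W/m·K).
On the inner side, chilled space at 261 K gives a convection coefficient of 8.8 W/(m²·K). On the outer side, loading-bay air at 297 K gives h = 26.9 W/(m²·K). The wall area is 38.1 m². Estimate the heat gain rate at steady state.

Thermal resistances in series:
R_inner film = 1/(h_i·A) = 1/(8.8×38.1) = 0.002983 K/W
R_carbon steel = L/(kA) = 0.0048/(40.3×38.1) = 3.126×10^-6 K/W
R_glass-fibre batt = L/(kA) = 0.055/(0.0432×38.1) = 0.03342 K/W
R_aluminium = L/(kA) = 0.0056/(210×38.1) = 6.999×10^-7 K/W
R_outer film = 1/(h_o·A) = 1/(26.9×38.1) = 9.757×10^-4 K/W
R_total = 0.03738 K/W
Q = ΔT / R_total = 36 / 0.03738

Q ≈ 963 W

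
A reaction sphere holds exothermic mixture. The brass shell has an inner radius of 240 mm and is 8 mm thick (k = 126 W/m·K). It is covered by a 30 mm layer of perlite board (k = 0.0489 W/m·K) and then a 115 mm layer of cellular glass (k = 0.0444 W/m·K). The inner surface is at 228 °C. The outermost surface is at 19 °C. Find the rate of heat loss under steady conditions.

Q ≈ 80.5 W

For a spherical shell R = (1/r₁ − 1/r₂)/(4πk); film R = 1/(h·4πr²). In series:
R_brass shell = (1/0.24 − 1/0.248)/(4π×126) = 8.489×10^-5 K/W
R_perlite board = (1/0.248 − 1/0.278)/(4π×0.0489) = 0.7081 K/W
R_cellular glass = (1/0.278 − 1/0.393)/(4π×0.0444) = 1.887 K/W
R_total = 2.595 K/W
Q = ΔT/R_total = 209/2.595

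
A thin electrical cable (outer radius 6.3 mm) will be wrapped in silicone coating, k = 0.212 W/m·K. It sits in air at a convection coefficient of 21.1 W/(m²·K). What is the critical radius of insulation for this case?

For a cylinder r_cr = k/h = 0.212/21.1
r_cr = 10 mm; since the bare radius (6.3 mm) is below r_cr, adding a thin layer of insulation will *increase* heat loss.

r_cr ≈ 10 mm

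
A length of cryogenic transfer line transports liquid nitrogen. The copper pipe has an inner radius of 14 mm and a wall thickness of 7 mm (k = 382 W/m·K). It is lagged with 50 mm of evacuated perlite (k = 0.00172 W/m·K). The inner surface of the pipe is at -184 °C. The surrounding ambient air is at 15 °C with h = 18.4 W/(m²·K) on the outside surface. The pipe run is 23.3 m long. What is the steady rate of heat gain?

Q ≈ 41.1 W

Radial resistances (cylindrical: R_cond = ln(r_o/r_i)/(2πkL), R_conv = 1/(h·2πrL)):
R_copper pipe wall = ln(21/14)/(2π×382×23.3) = 7.25×10^-6 K/W
R_evacuated perlite = ln(71/21)/(2π×0.00172×23.3) = 4.838 K/W
R_outer film = 1/(h_o·2πr_oL) = 1/(18.4×2π×0.071×23.3) = 0.005229 K/W
R_total = 4.843 K/W
Q = ΔT/R_total = 199/4.843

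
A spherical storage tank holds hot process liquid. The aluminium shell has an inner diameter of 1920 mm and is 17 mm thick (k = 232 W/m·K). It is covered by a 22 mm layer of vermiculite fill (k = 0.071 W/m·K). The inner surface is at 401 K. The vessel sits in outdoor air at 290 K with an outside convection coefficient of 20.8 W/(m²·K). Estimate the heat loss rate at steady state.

Each spherical layer contributes R = (1/r_i − 1/r_o)/(4πk):
R_aluminium shell = (1/0.96 − 1/0.977)/(4π×232) = 6.217×10^-6 K/W
R_vermiculite fill = (1/0.977 − 1/0.999)/(4π×0.071) = 0.02526 K/W
R_outer film = 1/(h·4πr_o²) = 1/(20.8×4π×0.999²) = 0.003834 K/W
R_total = 0.0291 K/W
Q = ΔT/R_total = 111/0.0291

Q ≈ 3810 W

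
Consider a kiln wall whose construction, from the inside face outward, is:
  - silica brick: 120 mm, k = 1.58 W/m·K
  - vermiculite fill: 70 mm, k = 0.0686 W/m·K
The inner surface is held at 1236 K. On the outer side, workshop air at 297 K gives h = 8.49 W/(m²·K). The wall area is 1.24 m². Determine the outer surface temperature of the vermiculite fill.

T ≈ 388 K

Using the resistance-network approach (series):
R_silica brick = L/(kA) = 0.12/(1.58×1.24) = 0.06125 K/W
R_vermiculite fill = L/(kA) = 0.07/(0.0686×1.24) = 0.8229 K/W
R_outer film = 1/(h_o·A) = 1/(8.49×1.24) = 0.09499 K/W
R_total = 0.9791 K/W;  Q = ΔT/R_total = 939/0.9791 = 959 W
T_interface = T_inner − Q·ΣR(inner→interface) = 1236 − 959×0.8842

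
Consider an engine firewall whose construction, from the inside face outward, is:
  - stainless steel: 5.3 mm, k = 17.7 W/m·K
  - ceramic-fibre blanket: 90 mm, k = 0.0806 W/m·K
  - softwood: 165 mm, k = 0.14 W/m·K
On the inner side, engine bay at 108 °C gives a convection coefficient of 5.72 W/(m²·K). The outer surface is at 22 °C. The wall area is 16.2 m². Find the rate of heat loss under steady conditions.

Model the wall as resistances in series:
R_inner film = 1/(h_i·A) = 1/(5.72×16.2) = 0.01079 K/W
R_stainless steel = L/(kA) = 0.0053/(17.7×16.2) = 1.848×10^-5 K/W
R_ceramic-fibre blanket = L/(kA) = 0.09/(0.0806×16.2) = 0.06893 K/W
R_softwood = L/(kA) = 0.165/(0.14×16.2) = 0.07275 K/W
R_total = 0.1525 K/W
Q = ΔT / R_total = 86 / 0.1525

Q ≈ 564 W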